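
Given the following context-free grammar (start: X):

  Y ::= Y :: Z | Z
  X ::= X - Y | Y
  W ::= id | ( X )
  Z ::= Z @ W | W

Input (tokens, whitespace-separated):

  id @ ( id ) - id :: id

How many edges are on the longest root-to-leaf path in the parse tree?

9

[X [X [Y [Z [Z [W id]] @ [W ( [X [Y [Z [W id]]]] )]]]] - [Y [Y [Z [W id]]] :: [Z [W id]]]]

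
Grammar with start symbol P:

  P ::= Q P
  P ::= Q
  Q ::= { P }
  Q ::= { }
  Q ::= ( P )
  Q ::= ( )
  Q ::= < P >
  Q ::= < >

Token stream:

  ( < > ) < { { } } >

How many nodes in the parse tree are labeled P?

5

[P [Q ( [P [Q < >]] )] [P [Q < [P [Q { [P [Q { }]] }]] >]]]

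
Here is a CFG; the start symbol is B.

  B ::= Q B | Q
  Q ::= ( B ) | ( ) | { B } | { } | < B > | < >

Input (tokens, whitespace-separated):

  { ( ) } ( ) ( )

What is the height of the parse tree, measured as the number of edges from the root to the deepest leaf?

4

[B [Q { [B [Q ( )]] }] [B [Q ( )] [B [Q ( )]]]]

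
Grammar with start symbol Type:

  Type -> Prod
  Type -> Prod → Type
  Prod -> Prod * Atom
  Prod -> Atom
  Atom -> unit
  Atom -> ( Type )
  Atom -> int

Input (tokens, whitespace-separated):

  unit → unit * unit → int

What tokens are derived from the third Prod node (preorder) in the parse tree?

[Type [Prod [Atom unit]] → [Type [Prod [Prod [Atom unit]] * [Atom unit]] → [Type [Prod [Atom int]]]]]

unit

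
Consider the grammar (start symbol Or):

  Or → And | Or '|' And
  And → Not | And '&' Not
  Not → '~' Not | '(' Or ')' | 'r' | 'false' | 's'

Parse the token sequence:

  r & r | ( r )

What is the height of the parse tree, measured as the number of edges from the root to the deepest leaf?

[Or [Or [And [And [Not r]] & [Not r]]] | [And [Not ( [Or [And [Not r]]] )]]]

6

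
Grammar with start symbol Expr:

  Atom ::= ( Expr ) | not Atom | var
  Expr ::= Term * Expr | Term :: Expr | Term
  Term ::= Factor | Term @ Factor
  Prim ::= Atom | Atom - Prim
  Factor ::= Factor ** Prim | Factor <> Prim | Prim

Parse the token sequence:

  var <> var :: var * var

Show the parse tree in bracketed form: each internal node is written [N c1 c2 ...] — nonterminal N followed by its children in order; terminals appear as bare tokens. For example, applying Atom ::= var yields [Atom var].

Expr
Term :: Expr
Factor :: Expr
Factor <> Prim :: Expr
Prim <> Prim :: Expr
Atom <> Prim :: Expr
var <> Prim :: Expr
var <> Atom :: Expr
var <> var :: Expr
var <> var :: Term * Expr
var <> var :: Factor * Expr
var <> var :: Prim * Expr
var <> var :: Atom * Expr
var <> var :: var * Expr
var <> var :: var * Term
var <> var :: var * Factor
var <> var :: var * Prim
var <> var :: var * Atom
var <> var :: var * var

[Expr [Term [Factor [Factor [Prim [Atom var]]] <> [Prim [Atom var]]]] :: [Expr [Term [Factor [Prim [Atom var]]]] * [Expr [Term [Factor [Prim [Atom var]]]]]]]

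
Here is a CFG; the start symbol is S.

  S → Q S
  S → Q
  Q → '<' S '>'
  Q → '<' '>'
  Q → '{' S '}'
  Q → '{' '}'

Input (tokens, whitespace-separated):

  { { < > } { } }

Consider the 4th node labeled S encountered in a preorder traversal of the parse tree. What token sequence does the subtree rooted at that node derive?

{ }

[S [Q { [S [Q { [S [Q < >]] }] [S [Q { }]]] }]]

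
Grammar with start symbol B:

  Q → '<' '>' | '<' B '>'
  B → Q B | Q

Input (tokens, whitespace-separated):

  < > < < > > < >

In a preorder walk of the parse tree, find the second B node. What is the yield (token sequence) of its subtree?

[B [Q < >] [B [Q < [B [Q < >]] >] [B [Q < >]]]]

< < > > < >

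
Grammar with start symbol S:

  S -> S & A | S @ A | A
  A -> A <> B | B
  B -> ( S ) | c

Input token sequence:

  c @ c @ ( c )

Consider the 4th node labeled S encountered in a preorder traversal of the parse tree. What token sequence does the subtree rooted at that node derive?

[S [S [S [A [B c]]] @ [A [B c]]] @ [A [B ( [S [A [B c]]] )]]]

c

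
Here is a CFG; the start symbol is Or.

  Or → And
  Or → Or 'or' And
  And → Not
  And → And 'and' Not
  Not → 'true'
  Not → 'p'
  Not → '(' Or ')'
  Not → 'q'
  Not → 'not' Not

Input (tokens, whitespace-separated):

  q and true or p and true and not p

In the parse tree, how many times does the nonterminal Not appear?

6

[Or [Or [And [And [Not q]] and [Not true]]] or [And [And [And [Not p]] and [Not true]] and [Not not [Not p]]]]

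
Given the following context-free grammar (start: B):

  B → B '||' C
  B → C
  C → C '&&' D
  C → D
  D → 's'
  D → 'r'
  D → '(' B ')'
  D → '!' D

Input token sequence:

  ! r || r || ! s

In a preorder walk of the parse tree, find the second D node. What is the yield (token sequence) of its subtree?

r

[B [B [B [C [D ! [D r]]]] || [C [D r]]] || [C [D ! [D s]]]]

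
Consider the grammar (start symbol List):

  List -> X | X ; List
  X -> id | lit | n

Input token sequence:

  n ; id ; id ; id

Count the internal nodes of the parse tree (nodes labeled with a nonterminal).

[List [X n] ; [List [X id] ; [List [X id] ; [List [X id]]]]]

8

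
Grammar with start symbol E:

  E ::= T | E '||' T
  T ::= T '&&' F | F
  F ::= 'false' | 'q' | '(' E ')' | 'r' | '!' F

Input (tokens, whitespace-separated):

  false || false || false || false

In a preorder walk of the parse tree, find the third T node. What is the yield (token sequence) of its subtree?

false

[E [E [E [E [T [F false]]] || [T [F false]]] || [T [F false]]] || [T [F false]]]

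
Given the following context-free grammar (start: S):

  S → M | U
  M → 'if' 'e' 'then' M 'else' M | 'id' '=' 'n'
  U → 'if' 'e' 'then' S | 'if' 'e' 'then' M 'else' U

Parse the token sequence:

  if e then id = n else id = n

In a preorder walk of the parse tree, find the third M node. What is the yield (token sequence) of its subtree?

id = n

[S [M if e then [M id = n] else [M id = n]]]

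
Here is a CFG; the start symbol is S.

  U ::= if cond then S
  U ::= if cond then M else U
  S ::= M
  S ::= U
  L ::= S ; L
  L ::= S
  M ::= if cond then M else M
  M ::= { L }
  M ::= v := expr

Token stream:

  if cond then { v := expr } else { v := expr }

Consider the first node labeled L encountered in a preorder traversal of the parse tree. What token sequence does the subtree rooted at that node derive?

[S [M if cond then [M { [L [S [M v := expr]]] }] else [M { [L [S [M v := expr]]] }]]]

v := expr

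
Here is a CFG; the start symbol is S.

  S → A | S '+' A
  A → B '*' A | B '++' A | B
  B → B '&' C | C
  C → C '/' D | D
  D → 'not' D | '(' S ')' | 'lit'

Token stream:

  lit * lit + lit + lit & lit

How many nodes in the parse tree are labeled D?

5

[S [S [S [A [B [C [D lit]]] * [A [B [C [D lit]]]]]] + [A [B [C [D lit]]]]] + [A [B [B [C [D lit]]] & [C [D lit]]]]]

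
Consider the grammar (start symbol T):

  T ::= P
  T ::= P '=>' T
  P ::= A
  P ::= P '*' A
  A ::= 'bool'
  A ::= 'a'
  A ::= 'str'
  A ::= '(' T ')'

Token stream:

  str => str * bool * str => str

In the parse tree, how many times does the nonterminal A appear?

[T [P [A str]] => [T [P [P [P [A str]] * [A bool]] * [A str]] => [T [P [A str]]]]]

5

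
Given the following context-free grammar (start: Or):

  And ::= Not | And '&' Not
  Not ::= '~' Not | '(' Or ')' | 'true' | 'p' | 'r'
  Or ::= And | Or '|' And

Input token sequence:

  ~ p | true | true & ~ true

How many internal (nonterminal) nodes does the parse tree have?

13

[Or [Or [Or [And [Not ~ [Not p]]]] | [And [Not true]]] | [And [And [Not true]] & [Not ~ [Not true]]]]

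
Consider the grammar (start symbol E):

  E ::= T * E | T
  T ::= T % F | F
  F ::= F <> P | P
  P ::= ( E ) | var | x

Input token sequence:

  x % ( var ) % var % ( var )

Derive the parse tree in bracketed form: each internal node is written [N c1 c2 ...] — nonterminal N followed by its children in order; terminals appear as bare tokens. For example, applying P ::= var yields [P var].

E
T
T % F
T % F % F
T % F % F % F
F % F % F % F
P % F % F % F
x % F % F % F
x % P % F % F
x % ( E ) % F % F
x % ( T ) % F % F
x % ( F ) % F % F
x % ( P ) % F % F
x % ( var ) % F % F
x % ( var ) % P % F
x % ( var ) % var % F
x % ( var ) % var % P
x % ( var ) % var % ( E )
x % ( var ) % var % ( T )
x % ( var ) % var % ( F )
x % ( var ) % var % ( P )
x % ( var ) % var % ( var )

[E [T [T [T [T [F [P x]]] % [F [P ( [E [T [F [P var]]]] )]]] % [F [P var]]] % [F [P ( [E [T [F [P var]]]] )]]]]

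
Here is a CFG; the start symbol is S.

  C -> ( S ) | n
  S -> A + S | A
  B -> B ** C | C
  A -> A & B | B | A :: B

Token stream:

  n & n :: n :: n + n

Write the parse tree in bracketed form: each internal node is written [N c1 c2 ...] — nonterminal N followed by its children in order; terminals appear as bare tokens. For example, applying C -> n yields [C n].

[S [A [A [A [A [B [C n]]] & [B [C n]]] :: [B [C n]]] :: [B [C n]]] + [S [A [B [C n]]]]]

S
A + S
A :: B + S
A :: B :: B + S
A & B :: B :: B + S
B & B :: B :: B + S
C & B :: B :: B + S
n & B :: B :: B + S
n & C :: B :: B + S
n & n :: B :: B + S
n & n :: C :: B + S
n & n :: n :: B + S
n & n :: n :: C + S
n & n :: n :: n + S
n & n :: n :: n + A
n & n :: n :: n + B
n & n :: n :: n + C
n & n :: n :: n + n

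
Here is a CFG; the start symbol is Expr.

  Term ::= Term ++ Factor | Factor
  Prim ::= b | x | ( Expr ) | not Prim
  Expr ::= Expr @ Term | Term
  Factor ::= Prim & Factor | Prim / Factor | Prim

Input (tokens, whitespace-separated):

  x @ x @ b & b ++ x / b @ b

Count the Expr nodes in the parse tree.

4

[Expr [Expr [Expr [Expr [Term [Factor [Prim x]]]] @ [Term [Factor [Prim x]]]] @ [Term [Term [Factor [Prim b] & [Factor [Prim b]]]] ++ [Factor [Prim x] / [Factor [Prim b]]]]] @ [Term [Factor [Prim b]]]]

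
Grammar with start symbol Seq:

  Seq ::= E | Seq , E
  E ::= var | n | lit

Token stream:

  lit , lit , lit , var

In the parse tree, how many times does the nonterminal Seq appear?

[Seq [Seq [Seq [Seq [E lit]] , [E lit]] , [E lit]] , [E var]]

4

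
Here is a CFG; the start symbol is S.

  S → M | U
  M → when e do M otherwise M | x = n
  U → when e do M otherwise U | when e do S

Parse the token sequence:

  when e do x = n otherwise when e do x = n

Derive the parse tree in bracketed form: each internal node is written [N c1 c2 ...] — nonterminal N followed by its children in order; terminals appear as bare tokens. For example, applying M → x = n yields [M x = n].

[S [U when e do [M x = n] otherwise [U when e do [S [M x = n]]]]]

S
U
when e do M otherwise U
when e do x = n otherwise U
when e do x = n otherwise when e do S
when e do x = n otherwise when e do M
when e do x = n otherwise when e do x = n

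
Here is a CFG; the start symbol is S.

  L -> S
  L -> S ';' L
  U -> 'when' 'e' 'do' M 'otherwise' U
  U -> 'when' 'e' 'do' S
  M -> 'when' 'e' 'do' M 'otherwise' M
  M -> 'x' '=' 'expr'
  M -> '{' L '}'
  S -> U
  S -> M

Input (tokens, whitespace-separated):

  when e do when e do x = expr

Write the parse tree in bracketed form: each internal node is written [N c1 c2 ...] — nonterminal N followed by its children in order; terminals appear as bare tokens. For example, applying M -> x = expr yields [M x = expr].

[S [U when e do [S [U when e do [S [M x = expr]]]]]]

S
U
when e do S
when e do U
when e do when e do S
when e do when e do M
when e do when e do x = expr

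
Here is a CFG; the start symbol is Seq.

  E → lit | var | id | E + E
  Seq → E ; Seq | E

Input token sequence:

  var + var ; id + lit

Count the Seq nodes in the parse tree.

[Seq [E [E var] + [E var]] ; [Seq [E [E id] + [E lit]]]]

2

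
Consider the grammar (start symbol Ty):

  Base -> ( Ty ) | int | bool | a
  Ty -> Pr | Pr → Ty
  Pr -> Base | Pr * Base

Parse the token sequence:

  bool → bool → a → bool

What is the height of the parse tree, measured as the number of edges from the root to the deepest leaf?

6

[Ty [Pr [Base bool]] → [Ty [Pr [Base bool]] → [Ty [Pr [Base a]] → [Ty [Pr [Base bool]]]]]]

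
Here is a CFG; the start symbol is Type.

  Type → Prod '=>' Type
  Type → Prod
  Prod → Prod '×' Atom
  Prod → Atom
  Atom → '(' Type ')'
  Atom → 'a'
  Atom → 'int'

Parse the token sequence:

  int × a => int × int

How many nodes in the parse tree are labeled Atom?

4

[Type [Prod [Prod [Atom int]] × [Atom a]] => [Type [Prod [Prod [Atom int]] × [Atom int]]]]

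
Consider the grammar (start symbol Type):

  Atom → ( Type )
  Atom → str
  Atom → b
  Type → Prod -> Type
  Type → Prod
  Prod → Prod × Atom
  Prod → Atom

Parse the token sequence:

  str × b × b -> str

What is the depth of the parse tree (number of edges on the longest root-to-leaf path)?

[Type [Prod [Prod [Prod [Atom str]] × [Atom b]] × [Atom b]] -> [Type [Prod [Atom str]]]]

5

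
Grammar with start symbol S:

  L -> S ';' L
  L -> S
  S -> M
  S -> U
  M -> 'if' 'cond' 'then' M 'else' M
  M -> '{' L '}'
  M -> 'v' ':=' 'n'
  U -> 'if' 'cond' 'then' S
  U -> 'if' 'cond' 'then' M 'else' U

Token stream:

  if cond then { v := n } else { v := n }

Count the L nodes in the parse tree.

[S [M if cond then [M { [L [S [M v := n]]] }] else [M { [L [S [M v := n]]] }]]]

2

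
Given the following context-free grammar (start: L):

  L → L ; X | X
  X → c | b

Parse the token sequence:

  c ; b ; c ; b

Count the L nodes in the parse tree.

[L [L [L [L [X c]] ; [X b]] ; [X c]] ; [X b]]

4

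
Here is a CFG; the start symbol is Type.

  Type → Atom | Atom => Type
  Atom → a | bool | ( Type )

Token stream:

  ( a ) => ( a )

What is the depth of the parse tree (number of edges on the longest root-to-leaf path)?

[Type [Atom ( [Type [Atom a]] )] => [Type [Atom ( [Type [Atom a]] )]]]

5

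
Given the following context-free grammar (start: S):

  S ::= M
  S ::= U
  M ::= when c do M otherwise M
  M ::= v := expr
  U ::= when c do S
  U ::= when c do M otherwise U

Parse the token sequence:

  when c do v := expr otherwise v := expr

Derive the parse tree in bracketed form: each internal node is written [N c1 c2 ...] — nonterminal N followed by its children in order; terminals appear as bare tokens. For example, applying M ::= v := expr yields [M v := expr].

[S [M when c do [M v := expr] otherwise [M v := expr]]]

S
M
when c do M otherwise M
when c do v := expr otherwise M
when c do v := expr otherwise v := expr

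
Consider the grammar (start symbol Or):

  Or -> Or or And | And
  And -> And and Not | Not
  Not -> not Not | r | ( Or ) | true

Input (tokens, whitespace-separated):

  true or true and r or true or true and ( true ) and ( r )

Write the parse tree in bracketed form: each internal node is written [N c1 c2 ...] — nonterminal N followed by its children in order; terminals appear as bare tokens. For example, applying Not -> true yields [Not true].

[Or [Or [Or [Or [And [Not true]]] or [And [And [Not true]] and [Not r]]] or [And [Not true]]] or [And [And [And [Not true]] and [Not ( [Or [And [Not true]]] )]] and [Not ( [Or [And [Not r]]] )]]]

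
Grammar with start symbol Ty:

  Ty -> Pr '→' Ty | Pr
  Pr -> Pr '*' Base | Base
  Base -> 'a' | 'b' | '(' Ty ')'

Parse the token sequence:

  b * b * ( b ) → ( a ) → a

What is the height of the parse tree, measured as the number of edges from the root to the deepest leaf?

7

[Ty [Pr [Pr [Pr [Base b]] * [Base b]] * [Base ( [Ty [Pr [Base b]]] )]] → [Ty [Pr [Base ( [Ty [Pr [Base a]]] )]] → [Ty [Pr [Base a]]]]]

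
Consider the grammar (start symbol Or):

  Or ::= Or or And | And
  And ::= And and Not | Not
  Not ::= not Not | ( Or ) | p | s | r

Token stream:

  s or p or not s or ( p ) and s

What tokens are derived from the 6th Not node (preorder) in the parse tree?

[Or [Or [Or [Or [And [Not s]]] or [And [Not p]]] or [And [Not not [Not s]]]] or [And [And [Not ( [Or [And [Not p]]] )]] and [Not s]]]

p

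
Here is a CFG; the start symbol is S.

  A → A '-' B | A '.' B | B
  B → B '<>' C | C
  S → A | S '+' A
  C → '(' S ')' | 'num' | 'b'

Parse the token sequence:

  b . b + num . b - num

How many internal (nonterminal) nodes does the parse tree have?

[S [S [A [A [B [C b]]] . [B [C b]]]] + [A [A [A [B [C num]]] . [B [C b]]] - [B [C num]]]]

17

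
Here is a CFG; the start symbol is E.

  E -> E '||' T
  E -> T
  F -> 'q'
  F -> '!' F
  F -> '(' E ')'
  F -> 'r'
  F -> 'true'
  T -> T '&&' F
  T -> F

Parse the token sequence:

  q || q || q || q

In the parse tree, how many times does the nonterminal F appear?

[E [E [E [E [T [F q]]] || [T [F q]]] || [T [F q]]] || [T [F q]]]

4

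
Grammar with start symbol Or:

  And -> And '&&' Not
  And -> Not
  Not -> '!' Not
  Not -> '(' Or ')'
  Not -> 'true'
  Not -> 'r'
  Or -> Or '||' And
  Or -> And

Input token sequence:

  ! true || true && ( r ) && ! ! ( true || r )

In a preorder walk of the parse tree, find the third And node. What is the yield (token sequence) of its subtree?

[Or [Or [And [Not ! [Not true]]]] || [And [And [And [Not true]] && [Not ( [Or [And [Not r]]] )]] && [Not ! [Not ! [Not ( [Or [Or [And [Not true]]] || [And [Not r]]] )]]]]]

true && ( r )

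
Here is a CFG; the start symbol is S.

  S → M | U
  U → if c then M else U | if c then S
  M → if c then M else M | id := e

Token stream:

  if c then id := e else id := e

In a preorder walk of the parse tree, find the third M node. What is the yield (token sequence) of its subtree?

[S [M if c then [M id := e] else [M id := e]]]

id := e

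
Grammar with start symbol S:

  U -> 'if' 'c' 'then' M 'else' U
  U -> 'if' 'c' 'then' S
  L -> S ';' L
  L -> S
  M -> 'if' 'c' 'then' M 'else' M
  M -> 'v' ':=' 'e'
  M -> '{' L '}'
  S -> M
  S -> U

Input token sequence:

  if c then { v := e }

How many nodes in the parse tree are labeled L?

[S [U if c then [S [M { [L [S [M v := e]]] }]]]]

1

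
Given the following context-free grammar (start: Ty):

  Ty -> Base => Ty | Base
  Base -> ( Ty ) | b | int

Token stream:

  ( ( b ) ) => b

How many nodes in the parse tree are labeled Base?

[Ty [Base ( [Ty [Base ( [Ty [Base b]] )]] )] => [Ty [Base b]]]

4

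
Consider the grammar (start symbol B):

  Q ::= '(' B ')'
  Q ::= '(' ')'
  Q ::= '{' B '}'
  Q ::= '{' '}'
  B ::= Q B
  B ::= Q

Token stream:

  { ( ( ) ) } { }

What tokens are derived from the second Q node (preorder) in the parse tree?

( ( ) )

[B [Q { [B [Q ( [B [Q ( )]] )]] }] [B [Q { }]]]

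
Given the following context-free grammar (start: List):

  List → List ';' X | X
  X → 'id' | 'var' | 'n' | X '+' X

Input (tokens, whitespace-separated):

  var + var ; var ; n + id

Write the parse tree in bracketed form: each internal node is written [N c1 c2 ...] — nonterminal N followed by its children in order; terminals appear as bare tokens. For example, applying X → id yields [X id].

List
List ; X
List ; X ; X
X ; X ; X
X + X ; X ; X
var + X ; X ; X
var + var ; X ; X
var + var ; var ; X
var + var ; var ; X + X
var + var ; var ; n + X
var + var ; var ; n + id

[List [List [List [X [X var] + [X var]]] ; [X var]] ; [X [X n] + [X id]]]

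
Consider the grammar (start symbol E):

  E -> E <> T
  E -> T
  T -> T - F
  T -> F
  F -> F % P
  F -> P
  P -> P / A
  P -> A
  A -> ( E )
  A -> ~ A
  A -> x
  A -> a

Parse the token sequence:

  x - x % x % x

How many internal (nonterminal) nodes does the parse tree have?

15

[E [T [T [F [P [A x]]]] - [F [F [F [P [A x]]] % [P [A x]]] % [P [A x]]]]]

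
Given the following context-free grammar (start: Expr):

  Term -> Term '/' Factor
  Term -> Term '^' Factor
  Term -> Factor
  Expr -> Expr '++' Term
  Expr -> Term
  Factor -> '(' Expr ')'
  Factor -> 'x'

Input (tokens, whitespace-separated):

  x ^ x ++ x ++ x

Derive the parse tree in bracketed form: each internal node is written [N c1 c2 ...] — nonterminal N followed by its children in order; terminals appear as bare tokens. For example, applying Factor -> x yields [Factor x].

[Expr [Expr [Expr [Term [Term [Factor x]] ^ [Factor x]]] ++ [Term [Factor x]]] ++ [Term [Factor x]]]

Expr
Expr ++ Term
Expr ++ Term ++ Term
Term ++ Term ++ Term
Term ^ Factor ++ Term ++ Term
Factor ^ Factor ++ Term ++ Term
x ^ Factor ++ Term ++ Term
x ^ x ++ Term ++ Term
x ^ x ++ Factor ++ Term
x ^ x ++ x ++ Term
x ^ x ++ x ++ Factor
x ^ x ++ x ++ x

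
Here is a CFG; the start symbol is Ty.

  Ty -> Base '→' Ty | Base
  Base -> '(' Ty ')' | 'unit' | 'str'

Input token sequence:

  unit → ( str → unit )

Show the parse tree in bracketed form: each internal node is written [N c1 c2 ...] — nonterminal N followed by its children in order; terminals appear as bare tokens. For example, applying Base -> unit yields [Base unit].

Ty
Base → Ty
unit → Ty
unit → Base
unit → ( Ty )
unit → ( Base → Ty )
unit → ( str → Ty )
unit → ( str → Base )
unit → ( str → unit )

[Ty [Base unit] → [Ty [Base ( [Ty [Base str] → [Ty [Base unit]]] )]]]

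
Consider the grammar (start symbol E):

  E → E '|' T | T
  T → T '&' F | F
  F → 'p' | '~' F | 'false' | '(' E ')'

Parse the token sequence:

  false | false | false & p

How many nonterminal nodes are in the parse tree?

[E [E [E [T [F false]]] | [T [F false]]] | [T [T [F false]] & [F p]]]

11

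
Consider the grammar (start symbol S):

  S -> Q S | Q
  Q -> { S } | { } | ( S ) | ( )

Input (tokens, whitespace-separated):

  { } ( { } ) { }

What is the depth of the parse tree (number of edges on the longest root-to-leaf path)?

[S [Q { }] [S [Q ( [S [Q { }]] )] [S [Q { }]]]]

5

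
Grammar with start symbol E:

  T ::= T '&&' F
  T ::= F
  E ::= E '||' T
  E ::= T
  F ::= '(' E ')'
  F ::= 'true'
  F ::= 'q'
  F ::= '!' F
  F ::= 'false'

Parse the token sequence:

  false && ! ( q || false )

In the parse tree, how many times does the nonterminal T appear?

4

[E [T [T [F false]] && [F ! [F ( [E [E [T [F q]]] || [T [F false]]] )]]]]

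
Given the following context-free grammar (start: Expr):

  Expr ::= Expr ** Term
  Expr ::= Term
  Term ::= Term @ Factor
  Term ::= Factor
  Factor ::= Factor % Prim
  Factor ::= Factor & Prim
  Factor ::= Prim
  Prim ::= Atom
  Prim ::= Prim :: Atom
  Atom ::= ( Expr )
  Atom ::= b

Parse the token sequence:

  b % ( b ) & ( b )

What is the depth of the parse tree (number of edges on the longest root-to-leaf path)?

[Expr [Term [Factor [Factor [Factor [Prim [Atom b]]] % [Prim [Atom ( [Expr [Term [Factor [Prim [Atom b]]]]] )]]] & [Prim [Atom ( [Expr [Term [Factor [Prim [Atom b]]]]] )]]]]]

11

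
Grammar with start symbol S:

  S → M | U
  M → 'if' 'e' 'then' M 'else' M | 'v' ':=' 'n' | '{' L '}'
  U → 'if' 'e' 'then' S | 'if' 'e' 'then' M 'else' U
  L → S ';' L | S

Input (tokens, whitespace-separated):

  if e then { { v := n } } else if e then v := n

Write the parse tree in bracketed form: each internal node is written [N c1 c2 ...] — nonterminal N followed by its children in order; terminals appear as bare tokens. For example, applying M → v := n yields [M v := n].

S
U
if e then M else U
if e then { L } else U
if e then { S } else U
if e then { M } else U
if e then { { L } } else U
if e then { { S } } else U
if e then { { M } } else U
if e then { { v := n } } else U
if e then { { v := n } } else if e then S
if e then { { v := n } } else if e then M
if e then { { v := n } } else if e then v := n

[S [U if e then [M { [L [S [M { [L [S [M v := n]]] }]]] }] else [U if e then [S [M v := n]]]]]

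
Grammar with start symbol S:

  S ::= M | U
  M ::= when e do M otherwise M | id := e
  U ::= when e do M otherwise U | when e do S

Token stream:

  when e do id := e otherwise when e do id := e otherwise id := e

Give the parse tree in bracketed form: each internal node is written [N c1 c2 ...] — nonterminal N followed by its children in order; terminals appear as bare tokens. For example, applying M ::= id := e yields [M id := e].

[S [M when e do [M id := e] otherwise [M when e do [M id := e] otherwise [M id := e]]]]

S
M
when e do M otherwise M
when e do id := e otherwise M
when e do id := e otherwise when e do M otherwise M
when e do id := e otherwise when e do id := e otherwise M
when e do id := e otherwise when e do id := e otherwise id := e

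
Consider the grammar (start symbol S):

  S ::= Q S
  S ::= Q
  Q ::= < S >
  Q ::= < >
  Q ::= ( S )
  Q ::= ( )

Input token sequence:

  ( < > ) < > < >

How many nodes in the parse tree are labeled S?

[S [Q ( [S [Q < >]] )] [S [Q < >] [S [Q < >]]]]

4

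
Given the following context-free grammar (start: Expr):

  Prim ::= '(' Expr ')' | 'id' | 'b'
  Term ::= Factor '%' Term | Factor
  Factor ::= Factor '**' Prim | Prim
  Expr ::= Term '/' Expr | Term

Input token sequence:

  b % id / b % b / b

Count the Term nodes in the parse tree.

5

[Expr [Term [Factor [Prim b]] % [Term [Factor [Prim id]]]] / [Expr [Term [Factor [Prim b]] % [Term [Factor [Prim b]]]] / [Expr [Term [Factor [Prim b]]]]]]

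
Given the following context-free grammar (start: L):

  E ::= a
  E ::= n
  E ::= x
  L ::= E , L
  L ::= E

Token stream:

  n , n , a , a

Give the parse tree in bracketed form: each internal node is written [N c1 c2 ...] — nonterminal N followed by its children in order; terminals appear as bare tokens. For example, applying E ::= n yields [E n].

L
E , L
n , L
n , E , L
n , n , L
n , n , E , L
n , n , a , L
n , n , a , E
n , n , a , a

[L [E n] , [L [E n] , [L [E a] , [L [E a]]]]]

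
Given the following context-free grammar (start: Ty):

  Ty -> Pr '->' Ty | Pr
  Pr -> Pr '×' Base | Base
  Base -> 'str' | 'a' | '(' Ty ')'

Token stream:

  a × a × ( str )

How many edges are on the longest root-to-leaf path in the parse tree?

6

[Ty [Pr [Pr [Pr [Base a]] × [Base a]] × [Base ( [Ty [Pr [Base str]]] )]]]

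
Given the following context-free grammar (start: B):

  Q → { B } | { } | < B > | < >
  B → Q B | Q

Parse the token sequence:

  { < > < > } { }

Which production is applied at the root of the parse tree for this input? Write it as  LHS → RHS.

[B [Q { [B [Q < >] [B [Q < >]]] }] [B [Q { }]]]

B → Q B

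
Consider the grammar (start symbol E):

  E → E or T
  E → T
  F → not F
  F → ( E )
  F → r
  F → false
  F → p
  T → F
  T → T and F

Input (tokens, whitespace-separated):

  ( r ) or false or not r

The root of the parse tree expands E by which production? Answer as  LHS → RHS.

[E [E [E [T [F ( [E [T [F r]]] )]]] or [T [F false]]] or [T [F not [F r]]]]

E → E or T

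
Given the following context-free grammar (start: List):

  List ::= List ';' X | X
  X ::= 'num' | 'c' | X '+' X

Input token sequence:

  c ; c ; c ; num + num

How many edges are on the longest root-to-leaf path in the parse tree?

[List [List [List [List [X c]] ; [X c]] ; [X c]] ; [X [X num] + [X num]]]

5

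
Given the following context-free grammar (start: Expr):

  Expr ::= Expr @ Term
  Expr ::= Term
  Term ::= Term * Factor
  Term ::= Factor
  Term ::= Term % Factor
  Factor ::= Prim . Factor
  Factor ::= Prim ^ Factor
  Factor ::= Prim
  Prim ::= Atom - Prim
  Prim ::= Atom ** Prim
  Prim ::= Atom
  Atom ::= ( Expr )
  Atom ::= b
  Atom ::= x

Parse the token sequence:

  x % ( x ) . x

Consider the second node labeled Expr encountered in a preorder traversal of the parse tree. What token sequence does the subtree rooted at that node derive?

[Expr [Term [Term [Factor [Prim [Atom x]]]] % [Factor [Prim [Atom ( [Expr [Term [Factor [Prim [Atom x]]]]] )]] . [Factor [Prim [Atom x]]]]]]

x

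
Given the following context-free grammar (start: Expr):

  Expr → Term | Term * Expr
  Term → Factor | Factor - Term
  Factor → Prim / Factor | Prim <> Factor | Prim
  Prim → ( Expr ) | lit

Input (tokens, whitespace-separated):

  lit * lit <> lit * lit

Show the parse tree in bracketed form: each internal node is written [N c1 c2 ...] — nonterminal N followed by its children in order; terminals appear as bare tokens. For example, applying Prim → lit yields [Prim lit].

[Expr [Term [Factor [Prim lit]]] * [Expr [Term [Factor [Prim lit] <> [Factor [Prim lit]]]] * [Expr [Term [Factor [Prim lit]]]]]]

Expr
Term * Expr
Factor * Expr
Prim * Expr
lit * Expr
lit * Term * Expr
lit * Factor * Expr
lit * Prim <> Factor * Expr
lit * lit <> Factor * Expr
lit * lit <> Prim * Expr
lit * lit <> lit * Expr
lit * lit <> lit * Term
lit * lit <> lit * Factor
lit * lit <> lit * Prim
lit * lit <> lit * lit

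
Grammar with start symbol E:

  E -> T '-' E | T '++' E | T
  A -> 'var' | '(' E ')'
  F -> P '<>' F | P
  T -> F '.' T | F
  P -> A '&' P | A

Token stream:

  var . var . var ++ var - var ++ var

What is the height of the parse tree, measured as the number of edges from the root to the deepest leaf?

8

[E [T [F [P [A var]]] . [T [F [P [A var]]] . [T [F [P [A var]]]]]] ++ [E [T [F [P [A var]]]] - [E [T [F [P [A var]]]] ++ [E [T [F [P [A var]]]]]]]]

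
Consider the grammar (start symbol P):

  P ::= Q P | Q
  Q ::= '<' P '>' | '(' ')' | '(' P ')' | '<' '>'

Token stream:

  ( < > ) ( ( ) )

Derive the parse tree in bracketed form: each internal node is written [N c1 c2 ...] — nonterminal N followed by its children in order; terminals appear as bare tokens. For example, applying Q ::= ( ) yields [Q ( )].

[P [Q ( [P [Q < >]] )] [P [Q ( [P [Q ( )]] )]]]

P
Q P
( P ) P
( Q ) P
( < > ) P
( < > ) Q
( < > ) ( P )
( < > ) ( Q )
( < > ) ( ( ) )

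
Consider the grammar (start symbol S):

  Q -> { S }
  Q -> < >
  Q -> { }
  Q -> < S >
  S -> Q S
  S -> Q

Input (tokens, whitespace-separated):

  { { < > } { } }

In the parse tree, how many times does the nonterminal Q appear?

[S [Q { [S [Q { [S [Q < >]] }] [S [Q { }]]] }]]

4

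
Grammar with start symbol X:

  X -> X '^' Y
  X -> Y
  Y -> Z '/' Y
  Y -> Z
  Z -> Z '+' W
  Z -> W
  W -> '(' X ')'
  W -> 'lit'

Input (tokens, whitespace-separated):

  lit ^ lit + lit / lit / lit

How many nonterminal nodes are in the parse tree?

[X [X [Y [Z [W lit]]]] ^ [Y [Z [Z [W lit]] + [W lit]] / [Y [Z [W lit]] / [Y [Z [W lit]]]]]]

16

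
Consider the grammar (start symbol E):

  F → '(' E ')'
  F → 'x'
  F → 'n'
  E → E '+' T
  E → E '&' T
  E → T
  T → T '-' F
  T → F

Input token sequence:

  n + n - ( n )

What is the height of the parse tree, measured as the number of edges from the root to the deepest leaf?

6

[E [E [T [F n]]] + [T [T [F n]] - [F ( [E [T [F n]]] )]]]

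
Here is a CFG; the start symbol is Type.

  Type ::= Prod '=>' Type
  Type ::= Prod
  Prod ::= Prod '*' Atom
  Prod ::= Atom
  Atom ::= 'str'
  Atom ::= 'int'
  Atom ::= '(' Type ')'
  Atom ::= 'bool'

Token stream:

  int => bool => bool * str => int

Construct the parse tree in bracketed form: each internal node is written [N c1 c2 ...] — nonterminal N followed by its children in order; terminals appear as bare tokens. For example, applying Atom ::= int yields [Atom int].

Type
Prod => Type
Atom => Type
int => Type
int => Prod => Type
int => Atom => Type
int => bool => Type
int => bool => Prod => Type
int => bool => Prod * Atom => Type
int => bool => Atom * Atom => Type
int => bool => bool * Atom => Type
int => bool => bool * str => Type
int => bool => bool * str => Prod
int => bool => bool * str => Atom
int => bool => bool * str => int

[Type [Prod [Atom int]] => [Type [Prod [Atom bool]] => [Type [Prod [Prod [Atom bool]] * [Atom str]] => [Type [Prod [Atom int]]]]]]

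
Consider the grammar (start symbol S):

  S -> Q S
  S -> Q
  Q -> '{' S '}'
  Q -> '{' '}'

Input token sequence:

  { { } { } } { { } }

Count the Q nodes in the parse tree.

5

[S [Q { [S [Q { }] [S [Q { }]]] }] [S [Q { [S [Q { }]] }]]]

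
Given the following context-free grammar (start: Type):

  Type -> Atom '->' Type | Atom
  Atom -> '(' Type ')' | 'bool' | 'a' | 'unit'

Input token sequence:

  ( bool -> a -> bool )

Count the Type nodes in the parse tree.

[Type [Atom ( [Type [Atom bool] -> [Type [Atom a] -> [Type [Atom bool]]]] )]]

4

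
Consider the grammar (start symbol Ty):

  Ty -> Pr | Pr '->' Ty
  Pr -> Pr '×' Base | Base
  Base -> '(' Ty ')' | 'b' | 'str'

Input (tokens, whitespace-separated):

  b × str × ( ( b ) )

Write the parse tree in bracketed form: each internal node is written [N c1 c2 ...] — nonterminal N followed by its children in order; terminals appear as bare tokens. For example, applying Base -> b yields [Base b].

[Ty [Pr [Pr [Pr [Base b]] × [Base str]] × [Base ( [Ty [Pr [Base ( [Ty [Pr [Base b]]] )]]] )]]]

Ty
Pr
Pr × Base
Pr × Base × Base
Base × Base × Base
b × Base × Base
b × str × Base
b × str × ( Ty )
b × str × ( Pr )
b × str × ( Base )
b × str × ( ( Ty ) )
b × str × ( ( Pr ) )
b × str × ( ( Base ) )
b × str × ( ( b ) )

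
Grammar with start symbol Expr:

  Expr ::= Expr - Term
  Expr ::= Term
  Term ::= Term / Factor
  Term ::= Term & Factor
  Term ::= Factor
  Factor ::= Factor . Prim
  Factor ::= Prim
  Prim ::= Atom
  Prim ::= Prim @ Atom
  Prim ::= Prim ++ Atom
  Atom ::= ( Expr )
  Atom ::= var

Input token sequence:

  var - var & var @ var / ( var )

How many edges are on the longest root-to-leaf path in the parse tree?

[Expr [Expr [Term [Factor [Prim [Atom var]]]]] - [Term [Term [Term [Factor [Prim [Atom var]]]] & [Factor [Prim [Prim [Atom var]] @ [Atom var]]]] / [Factor [Prim [Atom ( [Expr [Term [Factor [Prim [Atom var]]]]] )]]]]]

10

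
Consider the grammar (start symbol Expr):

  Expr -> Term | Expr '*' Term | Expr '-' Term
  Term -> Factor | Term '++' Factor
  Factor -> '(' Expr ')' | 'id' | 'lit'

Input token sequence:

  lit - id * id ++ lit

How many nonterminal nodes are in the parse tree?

11

[Expr [Expr [Expr [Term [Factor lit]]] - [Term [Factor id]]] * [Term [Term [Factor id]] ++ [Factor lit]]]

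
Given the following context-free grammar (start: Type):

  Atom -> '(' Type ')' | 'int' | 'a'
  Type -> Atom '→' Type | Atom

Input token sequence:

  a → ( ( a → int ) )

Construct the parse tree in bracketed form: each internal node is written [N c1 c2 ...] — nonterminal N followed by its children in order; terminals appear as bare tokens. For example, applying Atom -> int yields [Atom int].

Type
Atom → Type
a → Type
a → Atom
a → ( Type )
a → ( Atom )
a → ( ( Type ) )
a → ( ( Atom → Type ) )
a → ( ( a → Type ) )
a → ( ( a → Atom ) )
a → ( ( a → int ) )

[Type [Atom a] → [Type [Atom ( [Type [Atom ( [Type [Atom a] → [Type [Atom int]]] )]] )]]]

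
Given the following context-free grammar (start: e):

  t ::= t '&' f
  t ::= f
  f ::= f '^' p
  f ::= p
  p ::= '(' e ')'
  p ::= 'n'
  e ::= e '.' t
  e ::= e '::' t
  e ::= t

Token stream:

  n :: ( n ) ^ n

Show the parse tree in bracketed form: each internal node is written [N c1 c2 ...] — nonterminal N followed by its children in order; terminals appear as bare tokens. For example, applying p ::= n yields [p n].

e
e :: t
t :: t
f :: t
p :: t
n :: t
n :: f
n :: f ^ p
n :: p ^ p
n :: ( e ) ^ p
n :: ( t ) ^ p
n :: ( f ) ^ p
n :: ( p ) ^ p
n :: ( n ) ^ p
n :: ( n ) ^ n

[e [e [t [f [p n]]]] :: [t [f [f [p ( [e [t [f [p n]]]] )]] ^ [p n]]]]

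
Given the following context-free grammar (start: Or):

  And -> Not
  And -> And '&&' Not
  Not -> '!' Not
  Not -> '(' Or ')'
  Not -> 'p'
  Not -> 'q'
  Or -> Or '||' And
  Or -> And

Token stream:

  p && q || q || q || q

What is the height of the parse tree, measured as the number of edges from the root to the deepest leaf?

7

[Or [Or [Or [Or [And [And [Not p]] && [Not q]]] || [And [Not q]]] || [And [Not q]]] || [And [Not q]]]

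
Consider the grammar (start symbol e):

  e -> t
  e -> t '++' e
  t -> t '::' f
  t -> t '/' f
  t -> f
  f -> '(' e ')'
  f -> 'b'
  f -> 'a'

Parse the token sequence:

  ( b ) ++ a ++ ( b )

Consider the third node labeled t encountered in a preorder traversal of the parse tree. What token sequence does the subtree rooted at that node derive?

[e [t [f ( [e [t [f b]]] )]] ++ [e [t [f a]] ++ [e [t [f ( [e [t [f b]]] )]]]]]

a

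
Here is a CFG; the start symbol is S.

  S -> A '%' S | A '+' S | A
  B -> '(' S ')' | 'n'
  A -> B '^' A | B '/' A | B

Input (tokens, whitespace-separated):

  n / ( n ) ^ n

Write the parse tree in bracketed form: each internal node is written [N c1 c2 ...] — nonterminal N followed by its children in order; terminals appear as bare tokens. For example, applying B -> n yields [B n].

[S [A [B n] / [A [B ( [S [A [B n]]] )] ^ [A [B n]]]]]

S
A
B / A
n / A
n / B ^ A
n / ( S ) ^ A
n / ( A ) ^ A
n / ( B ) ^ A
n / ( n ) ^ A
n / ( n ) ^ B
n / ( n ) ^ n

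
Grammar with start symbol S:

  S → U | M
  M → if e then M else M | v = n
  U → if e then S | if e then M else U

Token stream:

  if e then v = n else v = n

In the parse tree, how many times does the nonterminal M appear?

[S [M if e then [M v = n] else [M v = n]]]

3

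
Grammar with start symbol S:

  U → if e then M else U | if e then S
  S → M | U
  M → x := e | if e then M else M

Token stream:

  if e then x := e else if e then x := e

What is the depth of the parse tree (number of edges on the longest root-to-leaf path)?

5

[S [U if e then [M x := e] else [U if e then [S [M x := e]]]]]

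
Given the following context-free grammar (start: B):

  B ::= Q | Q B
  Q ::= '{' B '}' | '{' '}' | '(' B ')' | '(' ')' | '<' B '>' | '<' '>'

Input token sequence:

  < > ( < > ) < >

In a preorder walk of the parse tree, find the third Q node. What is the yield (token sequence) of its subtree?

[B [Q < >] [B [Q ( [B [Q < >]] )] [B [Q < >]]]]

< >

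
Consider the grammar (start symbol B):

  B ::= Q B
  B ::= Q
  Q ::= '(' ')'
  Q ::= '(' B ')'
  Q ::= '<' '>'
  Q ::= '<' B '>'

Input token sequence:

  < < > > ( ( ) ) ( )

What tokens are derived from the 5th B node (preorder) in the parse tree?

( )

[B [Q < [B [Q < >]] >] [B [Q ( [B [Q ( )]] )] [B [Q ( )]]]]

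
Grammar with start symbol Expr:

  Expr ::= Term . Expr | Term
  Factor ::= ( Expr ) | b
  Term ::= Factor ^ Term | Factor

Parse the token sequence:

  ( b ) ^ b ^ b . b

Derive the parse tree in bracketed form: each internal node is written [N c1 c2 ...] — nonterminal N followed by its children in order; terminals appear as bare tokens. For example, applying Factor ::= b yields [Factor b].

Expr
Term . Expr
Factor ^ Term . Expr
( Expr ) ^ Term . Expr
( Term ) ^ Term . Expr
( Factor ) ^ Term . Expr
( b ) ^ Term . Expr
( b ) ^ Factor ^ Term . Expr
( b ) ^ b ^ Term . Expr
( b ) ^ b ^ Factor . Expr
( b ) ^ b ^ b . Expr
( b ) ^ b ^ b . Term
( b ) ^ b ^ b . Factor
( b ) ^ b ^ b . b

[Expr [Term [Factor ( [Expr [Term [Factor b]]] )] ^ [Term [Factor b] ^ [Term [Factor b]]]] . [Expr [Term [Factor b]]]]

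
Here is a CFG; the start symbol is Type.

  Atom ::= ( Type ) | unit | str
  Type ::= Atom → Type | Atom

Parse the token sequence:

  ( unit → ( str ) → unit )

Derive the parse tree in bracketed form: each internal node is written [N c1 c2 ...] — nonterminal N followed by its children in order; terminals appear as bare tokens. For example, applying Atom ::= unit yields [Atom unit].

[Type [Atom ( [Type [Atom unit] → [Type [Atom ( [Type [Atom str]] )] → [Type [Atom unit]]]] )]]

Type
Atom
( Type )
( Atom → Type )
( unit → Type )
( unit → Atom → Type )
( unit → ( Type ) → Type )
( unit → ( Atom ) → Type )
( unit → ( str ) → Type )
( unit → ( str ) → Atom )
( unit → ( str ) → unit )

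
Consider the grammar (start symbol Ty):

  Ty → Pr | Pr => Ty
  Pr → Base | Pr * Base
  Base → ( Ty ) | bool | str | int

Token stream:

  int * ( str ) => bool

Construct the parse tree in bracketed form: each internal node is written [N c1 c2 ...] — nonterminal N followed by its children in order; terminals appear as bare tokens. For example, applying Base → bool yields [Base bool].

[Ty [Pr [Pr [Base int]] * [Base ( [Ty [Pr [Base str]]] )]] => [Ty [Pr [Base bool]]]]

Ty
Pr => Ty
Pr * Base => Ty
Base * Base => Ty
int * Base => Ty
int * ( Ty ) => Ty
int * ( Pr ) => Ty
int * ( Base ) => Ty
int * ( str ) => Ty
int * ( str ) => Pr
int * ( str ) => Base
int * ( str ) => bool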